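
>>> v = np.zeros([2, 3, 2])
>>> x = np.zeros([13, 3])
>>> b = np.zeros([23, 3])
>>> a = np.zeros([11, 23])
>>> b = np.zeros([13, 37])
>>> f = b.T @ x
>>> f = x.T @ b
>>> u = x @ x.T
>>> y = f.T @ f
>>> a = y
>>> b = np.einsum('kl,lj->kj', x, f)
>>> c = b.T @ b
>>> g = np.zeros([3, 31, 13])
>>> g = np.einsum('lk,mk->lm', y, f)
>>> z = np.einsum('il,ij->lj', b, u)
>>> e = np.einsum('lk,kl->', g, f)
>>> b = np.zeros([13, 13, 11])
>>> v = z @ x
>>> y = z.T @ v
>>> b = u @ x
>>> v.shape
(37, 3)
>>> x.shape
(13, 3)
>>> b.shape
(13, 3)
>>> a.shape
(37, 37)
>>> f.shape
(3, 37)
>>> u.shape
(13, 13)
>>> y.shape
(13, 3)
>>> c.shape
(37, 37)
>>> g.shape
(37, 3)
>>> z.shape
(37, 13)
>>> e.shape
()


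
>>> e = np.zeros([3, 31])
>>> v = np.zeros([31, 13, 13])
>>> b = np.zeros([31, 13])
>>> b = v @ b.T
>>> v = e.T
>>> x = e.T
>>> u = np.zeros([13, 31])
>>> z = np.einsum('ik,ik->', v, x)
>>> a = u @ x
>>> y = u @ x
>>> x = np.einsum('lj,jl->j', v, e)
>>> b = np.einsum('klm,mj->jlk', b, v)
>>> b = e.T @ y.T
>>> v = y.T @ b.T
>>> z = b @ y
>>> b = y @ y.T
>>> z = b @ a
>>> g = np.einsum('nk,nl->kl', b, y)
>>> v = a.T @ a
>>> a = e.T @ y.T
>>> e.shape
(3, 31)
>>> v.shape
(3, 3)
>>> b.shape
(13, 13)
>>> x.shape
(3,)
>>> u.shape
(13, 31)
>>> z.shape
(13, 3)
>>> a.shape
(31, 13)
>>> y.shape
(13, 3)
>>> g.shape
(13, 3)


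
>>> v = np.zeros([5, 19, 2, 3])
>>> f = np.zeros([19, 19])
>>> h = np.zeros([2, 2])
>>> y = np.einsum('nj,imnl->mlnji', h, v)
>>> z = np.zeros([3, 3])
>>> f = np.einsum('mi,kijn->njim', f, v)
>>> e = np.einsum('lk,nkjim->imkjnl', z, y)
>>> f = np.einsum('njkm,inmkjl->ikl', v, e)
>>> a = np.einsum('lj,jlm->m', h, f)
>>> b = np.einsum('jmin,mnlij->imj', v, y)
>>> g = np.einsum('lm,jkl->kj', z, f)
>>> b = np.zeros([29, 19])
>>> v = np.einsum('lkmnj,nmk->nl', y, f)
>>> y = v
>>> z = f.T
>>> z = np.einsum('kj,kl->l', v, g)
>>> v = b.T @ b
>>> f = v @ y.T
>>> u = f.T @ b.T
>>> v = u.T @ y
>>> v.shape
(29, 19)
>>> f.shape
(19, 2)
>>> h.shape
(2, 2)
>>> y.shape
(2, 19)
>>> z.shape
(2,)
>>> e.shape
(2, 5, 3, 2, 19, 3)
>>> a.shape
(3,)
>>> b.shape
(29, 19)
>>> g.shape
(2, 2)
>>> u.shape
(2, 29)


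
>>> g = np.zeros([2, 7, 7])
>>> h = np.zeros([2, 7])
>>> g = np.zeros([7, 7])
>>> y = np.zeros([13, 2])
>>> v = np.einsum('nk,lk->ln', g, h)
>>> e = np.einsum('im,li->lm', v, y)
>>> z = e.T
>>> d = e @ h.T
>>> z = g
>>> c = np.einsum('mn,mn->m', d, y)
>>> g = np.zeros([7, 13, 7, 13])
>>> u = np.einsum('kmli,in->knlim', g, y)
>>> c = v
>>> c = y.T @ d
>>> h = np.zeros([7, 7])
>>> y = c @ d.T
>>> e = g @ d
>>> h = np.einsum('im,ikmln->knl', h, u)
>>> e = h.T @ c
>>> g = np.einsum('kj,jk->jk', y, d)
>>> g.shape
(13, 2)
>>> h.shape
(2, 13, 13)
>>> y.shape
(2, 13)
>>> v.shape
(2, 7)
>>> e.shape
(13, 13, 2)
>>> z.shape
(7, 7)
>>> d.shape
(13, 2)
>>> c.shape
(2, 2)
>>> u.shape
(7, 2, 7, 13, 13)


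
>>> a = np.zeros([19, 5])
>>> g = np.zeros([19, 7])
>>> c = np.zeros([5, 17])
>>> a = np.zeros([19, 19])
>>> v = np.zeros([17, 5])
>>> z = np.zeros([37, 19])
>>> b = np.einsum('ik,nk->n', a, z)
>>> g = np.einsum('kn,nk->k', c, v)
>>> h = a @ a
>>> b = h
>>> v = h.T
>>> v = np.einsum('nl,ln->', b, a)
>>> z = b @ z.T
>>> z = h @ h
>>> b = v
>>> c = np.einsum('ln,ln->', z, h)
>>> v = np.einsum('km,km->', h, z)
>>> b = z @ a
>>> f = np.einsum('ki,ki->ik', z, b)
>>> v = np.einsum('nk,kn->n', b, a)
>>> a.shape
(19, 19)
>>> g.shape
(5,)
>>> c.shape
()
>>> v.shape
(19,)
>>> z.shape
(19, 19)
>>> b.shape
(19, 19)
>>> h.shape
(19, 19)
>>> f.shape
(19, 19)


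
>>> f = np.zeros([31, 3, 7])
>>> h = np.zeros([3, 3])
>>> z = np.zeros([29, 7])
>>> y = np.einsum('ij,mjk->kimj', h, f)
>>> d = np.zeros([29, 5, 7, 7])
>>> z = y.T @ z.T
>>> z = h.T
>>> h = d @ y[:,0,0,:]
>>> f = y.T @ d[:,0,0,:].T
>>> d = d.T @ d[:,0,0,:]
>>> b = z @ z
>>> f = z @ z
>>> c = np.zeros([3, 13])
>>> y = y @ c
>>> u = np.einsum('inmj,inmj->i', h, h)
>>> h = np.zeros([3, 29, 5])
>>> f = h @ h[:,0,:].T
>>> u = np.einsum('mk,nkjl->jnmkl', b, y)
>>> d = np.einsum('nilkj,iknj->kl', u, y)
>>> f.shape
(3, 29, 3)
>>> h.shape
(3, 29, 5)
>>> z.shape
(3, 3)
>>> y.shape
(7, 3, 31, 13)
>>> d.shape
(3, 3)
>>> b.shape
(3, 3)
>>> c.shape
(3, 13)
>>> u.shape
(31, 7, 3, 3, 13)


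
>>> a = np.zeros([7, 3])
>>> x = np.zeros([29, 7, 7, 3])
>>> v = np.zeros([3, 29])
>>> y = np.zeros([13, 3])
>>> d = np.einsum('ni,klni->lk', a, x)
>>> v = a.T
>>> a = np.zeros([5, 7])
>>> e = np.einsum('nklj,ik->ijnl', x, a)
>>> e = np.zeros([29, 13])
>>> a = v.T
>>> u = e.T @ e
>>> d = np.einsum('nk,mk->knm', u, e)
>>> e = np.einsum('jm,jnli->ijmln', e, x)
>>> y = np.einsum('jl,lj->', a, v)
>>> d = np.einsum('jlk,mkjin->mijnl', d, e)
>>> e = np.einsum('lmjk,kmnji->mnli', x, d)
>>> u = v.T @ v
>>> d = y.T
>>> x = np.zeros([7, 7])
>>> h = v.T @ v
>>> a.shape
(7, 3)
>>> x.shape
(7, 7)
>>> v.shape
(3, 7)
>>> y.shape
()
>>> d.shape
()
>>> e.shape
(7, 13, 29, 13)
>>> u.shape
(7, 7)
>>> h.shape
(7, 7)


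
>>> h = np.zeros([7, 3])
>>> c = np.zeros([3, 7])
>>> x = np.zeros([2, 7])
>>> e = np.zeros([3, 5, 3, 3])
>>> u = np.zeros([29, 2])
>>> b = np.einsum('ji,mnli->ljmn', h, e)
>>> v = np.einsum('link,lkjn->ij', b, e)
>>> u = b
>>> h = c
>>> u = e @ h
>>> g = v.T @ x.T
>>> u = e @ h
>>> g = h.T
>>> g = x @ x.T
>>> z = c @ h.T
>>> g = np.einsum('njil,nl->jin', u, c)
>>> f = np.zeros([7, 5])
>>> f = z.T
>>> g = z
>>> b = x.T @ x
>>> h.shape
(3, 7)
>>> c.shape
(3, 7)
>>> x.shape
(2, 7)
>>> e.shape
(3, 5, 3, 3)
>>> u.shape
(3, 5, 3, 7)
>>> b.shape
(7, 7)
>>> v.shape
(7, 3)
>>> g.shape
(3, 3)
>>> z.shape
(3, 3)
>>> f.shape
(3, 3)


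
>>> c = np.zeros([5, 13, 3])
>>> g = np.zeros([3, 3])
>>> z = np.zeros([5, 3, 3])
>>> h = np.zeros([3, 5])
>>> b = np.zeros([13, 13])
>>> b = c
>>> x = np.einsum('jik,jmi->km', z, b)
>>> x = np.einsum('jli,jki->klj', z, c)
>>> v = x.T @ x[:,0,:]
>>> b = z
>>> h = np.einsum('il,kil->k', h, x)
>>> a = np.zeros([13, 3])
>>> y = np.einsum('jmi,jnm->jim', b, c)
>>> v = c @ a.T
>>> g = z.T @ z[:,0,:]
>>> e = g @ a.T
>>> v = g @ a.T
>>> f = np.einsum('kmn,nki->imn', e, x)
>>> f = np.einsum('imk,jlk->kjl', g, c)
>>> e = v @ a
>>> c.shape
(5, 13, 3)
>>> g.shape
(3, 3, 3)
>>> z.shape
(5, 3, 3)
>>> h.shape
(13,)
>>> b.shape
(5, 3, 3)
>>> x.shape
(13, 3, 5)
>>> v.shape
(3, 3, 13)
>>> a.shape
(13, 3)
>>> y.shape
(5, 3, 3)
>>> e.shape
(3, 3, 3)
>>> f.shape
(3, 5, 13)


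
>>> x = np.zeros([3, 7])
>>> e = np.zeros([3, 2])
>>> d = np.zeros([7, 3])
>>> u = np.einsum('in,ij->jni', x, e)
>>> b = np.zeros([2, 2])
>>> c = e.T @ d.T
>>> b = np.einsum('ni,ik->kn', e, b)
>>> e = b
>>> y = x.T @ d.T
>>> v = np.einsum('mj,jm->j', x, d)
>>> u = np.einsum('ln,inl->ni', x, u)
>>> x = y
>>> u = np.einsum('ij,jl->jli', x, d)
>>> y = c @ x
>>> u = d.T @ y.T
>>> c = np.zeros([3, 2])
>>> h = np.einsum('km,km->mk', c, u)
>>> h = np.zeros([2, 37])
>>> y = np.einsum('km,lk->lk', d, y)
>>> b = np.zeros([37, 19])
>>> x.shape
(7, 7)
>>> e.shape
(2, 3)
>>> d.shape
(7, 3)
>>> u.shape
(3, 2)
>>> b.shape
(37, 19)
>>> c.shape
(3, 2)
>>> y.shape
(2, 7)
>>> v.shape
(7,)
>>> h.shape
(2, 37)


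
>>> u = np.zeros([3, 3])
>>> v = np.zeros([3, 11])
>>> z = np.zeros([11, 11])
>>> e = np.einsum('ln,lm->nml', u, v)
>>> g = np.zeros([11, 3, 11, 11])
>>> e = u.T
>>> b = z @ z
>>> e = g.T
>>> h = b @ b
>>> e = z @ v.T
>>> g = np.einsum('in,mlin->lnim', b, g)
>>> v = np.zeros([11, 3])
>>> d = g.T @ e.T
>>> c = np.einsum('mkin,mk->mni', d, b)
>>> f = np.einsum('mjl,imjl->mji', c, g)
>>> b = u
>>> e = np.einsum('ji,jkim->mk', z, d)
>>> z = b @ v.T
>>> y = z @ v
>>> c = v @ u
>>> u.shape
(3, 3)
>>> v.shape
(11, 3)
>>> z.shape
(3, 11)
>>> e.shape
(11, 11)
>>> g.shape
(3, 11, 11, 11)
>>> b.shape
(3, 3)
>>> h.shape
(11, 11)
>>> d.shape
(11, 11, 11, 11)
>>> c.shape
(11, 3)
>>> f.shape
(11, 11, 3)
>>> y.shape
(3, 3)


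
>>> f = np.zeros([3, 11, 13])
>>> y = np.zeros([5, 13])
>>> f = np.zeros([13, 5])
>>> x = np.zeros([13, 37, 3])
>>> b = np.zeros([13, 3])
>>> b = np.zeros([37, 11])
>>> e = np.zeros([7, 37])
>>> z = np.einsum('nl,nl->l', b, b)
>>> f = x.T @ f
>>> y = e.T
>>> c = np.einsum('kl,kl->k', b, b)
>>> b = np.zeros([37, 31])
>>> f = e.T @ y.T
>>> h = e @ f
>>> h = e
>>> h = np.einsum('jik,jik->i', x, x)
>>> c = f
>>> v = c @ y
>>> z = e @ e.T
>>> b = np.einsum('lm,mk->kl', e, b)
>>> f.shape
(37, 37)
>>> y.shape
(37, 7)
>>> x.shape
(13, 37, 3)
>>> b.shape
(31, 7)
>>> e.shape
(7, 37)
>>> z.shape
(7, 7)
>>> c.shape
(37, 37)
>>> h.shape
(37,)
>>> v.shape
(37, 7)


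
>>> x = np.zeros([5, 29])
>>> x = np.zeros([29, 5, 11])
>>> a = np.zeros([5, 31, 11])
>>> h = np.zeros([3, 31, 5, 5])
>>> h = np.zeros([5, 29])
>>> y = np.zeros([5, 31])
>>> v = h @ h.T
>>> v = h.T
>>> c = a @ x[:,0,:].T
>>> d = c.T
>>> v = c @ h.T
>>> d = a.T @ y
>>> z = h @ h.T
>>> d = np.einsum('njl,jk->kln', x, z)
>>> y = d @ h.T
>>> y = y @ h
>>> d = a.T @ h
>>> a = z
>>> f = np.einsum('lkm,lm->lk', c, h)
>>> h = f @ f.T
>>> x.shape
(29, 5, 11)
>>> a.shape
(5, 5)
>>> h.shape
(5, 5)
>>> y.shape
(5, 11, 29)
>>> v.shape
(5, 31, 5)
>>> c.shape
(5, 31, 29)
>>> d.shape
(11, 31, 29)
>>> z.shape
(5, 5)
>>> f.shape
(5, 31)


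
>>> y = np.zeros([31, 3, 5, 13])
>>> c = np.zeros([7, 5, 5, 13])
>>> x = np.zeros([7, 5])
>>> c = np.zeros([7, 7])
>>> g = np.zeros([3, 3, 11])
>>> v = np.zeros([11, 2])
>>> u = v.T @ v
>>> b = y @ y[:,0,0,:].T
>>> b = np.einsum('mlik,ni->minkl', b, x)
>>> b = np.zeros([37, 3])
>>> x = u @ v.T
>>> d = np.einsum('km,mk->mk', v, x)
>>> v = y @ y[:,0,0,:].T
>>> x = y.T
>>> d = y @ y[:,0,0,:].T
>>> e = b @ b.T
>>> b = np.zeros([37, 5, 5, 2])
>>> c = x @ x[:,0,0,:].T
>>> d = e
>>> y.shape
(31, 3, 5, 13)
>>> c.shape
(13, 5, 3, 13)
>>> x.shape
(13, 5, 3, 31)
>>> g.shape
(3, 3, 11)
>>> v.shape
(31, 3, 5, 31)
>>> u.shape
(2, 2)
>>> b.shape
(37, 5, 5, 2)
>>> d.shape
(37, 37)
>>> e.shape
(37, 37)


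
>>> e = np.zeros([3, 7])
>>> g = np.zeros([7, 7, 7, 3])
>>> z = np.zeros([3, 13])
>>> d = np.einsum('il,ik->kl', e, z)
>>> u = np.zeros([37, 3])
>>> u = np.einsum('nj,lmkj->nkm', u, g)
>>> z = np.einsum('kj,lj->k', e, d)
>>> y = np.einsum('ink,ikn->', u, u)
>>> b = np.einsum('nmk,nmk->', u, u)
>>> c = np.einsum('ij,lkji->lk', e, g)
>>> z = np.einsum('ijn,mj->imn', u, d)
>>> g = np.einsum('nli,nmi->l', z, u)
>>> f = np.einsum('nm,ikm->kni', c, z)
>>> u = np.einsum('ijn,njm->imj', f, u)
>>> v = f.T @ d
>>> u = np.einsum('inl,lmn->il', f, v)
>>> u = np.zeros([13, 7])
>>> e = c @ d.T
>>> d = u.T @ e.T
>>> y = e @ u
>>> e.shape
(7, 13)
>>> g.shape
(13,)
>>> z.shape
(37, 13, 7)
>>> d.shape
(7, 7)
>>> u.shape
(13, 7)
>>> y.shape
(7, 7)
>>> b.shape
()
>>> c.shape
(7, 7)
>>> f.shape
(13, 7, 37)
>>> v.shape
(37, 7, 7)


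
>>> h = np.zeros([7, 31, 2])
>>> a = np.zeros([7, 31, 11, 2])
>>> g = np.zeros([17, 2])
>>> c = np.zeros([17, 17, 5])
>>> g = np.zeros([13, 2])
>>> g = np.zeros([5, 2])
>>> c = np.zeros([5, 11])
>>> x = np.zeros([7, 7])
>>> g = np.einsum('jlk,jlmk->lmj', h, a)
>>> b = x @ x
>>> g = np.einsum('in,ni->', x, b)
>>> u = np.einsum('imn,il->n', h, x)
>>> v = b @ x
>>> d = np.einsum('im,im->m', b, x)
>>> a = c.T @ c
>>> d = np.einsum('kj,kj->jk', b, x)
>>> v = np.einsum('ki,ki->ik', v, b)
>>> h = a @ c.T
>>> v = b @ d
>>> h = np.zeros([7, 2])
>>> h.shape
(7, 2)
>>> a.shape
(11, 11)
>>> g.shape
()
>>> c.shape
(5, 11)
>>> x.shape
(7, 7)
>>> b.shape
(7, 7)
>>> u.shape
(2,)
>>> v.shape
(7, 7)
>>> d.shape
(7, 7)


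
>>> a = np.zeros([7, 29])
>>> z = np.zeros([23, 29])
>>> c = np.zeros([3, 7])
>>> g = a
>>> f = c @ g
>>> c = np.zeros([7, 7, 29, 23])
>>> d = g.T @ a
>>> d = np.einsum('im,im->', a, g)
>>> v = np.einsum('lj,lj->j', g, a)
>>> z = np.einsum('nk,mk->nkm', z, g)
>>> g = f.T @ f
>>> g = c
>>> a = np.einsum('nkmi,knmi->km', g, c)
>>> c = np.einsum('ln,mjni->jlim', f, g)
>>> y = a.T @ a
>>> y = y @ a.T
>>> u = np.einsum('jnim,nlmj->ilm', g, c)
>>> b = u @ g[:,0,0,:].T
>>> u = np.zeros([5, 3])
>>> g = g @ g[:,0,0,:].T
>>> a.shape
(7, 29)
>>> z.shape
(23, 29, 7)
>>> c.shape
(7, 3, 23, 7)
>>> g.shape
(7, 7, 29, 7)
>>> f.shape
(3, 29)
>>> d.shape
()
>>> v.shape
(29,)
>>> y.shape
(29, 7)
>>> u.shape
(5, 3)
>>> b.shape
(29, 3, 7)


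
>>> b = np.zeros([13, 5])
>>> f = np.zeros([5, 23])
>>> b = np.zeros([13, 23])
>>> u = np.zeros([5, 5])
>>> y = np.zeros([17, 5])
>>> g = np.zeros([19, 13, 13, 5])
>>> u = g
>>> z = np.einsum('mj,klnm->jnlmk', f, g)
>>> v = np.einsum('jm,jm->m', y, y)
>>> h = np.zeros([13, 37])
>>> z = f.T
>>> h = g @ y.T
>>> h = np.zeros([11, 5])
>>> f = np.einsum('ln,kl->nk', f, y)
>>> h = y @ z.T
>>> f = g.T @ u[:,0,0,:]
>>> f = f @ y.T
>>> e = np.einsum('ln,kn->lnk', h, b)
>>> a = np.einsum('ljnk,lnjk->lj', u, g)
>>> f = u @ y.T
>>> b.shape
(13, 23)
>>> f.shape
(19, 13, 13, 17)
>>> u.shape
(19, 13, 13, 5)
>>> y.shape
(17, 5)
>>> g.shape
(19, 13, 13, 5)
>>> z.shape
(23, 5)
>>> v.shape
(5,)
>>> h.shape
(17, 23)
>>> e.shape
(17, 23, 13)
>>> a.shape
(19, 13)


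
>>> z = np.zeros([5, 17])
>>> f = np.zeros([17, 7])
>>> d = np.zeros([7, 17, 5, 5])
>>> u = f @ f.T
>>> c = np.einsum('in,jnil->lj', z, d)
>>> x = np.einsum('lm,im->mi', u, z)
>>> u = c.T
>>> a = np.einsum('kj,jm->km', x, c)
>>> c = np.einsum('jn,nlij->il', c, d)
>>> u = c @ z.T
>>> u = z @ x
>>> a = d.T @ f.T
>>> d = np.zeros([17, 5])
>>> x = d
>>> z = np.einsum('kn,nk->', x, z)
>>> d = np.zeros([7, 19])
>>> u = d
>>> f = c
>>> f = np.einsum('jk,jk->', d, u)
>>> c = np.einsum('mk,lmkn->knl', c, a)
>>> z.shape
()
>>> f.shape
()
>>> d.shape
(7, 19)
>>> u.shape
(7, 19)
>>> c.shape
(17, 17, 5)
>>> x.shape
(17, 5)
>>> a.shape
(5, 5, 17, 17)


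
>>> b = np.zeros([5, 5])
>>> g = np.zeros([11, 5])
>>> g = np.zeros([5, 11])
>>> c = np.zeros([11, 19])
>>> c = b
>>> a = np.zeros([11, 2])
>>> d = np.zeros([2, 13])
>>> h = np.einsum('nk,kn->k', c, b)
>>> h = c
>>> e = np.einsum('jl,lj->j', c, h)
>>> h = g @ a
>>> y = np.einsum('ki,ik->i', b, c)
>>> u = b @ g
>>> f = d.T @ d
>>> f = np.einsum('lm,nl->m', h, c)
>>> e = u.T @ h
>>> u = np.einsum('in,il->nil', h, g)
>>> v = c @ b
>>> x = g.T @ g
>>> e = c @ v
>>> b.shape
(5, 5)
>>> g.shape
(5, 11)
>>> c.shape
(5, 5)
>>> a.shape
(11, 2)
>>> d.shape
(2, 13)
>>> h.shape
(5, 2)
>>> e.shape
(5, 5)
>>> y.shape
(5,)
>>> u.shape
(2, 5, 11)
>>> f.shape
(2,)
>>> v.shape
(5, 5)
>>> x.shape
(11, 11)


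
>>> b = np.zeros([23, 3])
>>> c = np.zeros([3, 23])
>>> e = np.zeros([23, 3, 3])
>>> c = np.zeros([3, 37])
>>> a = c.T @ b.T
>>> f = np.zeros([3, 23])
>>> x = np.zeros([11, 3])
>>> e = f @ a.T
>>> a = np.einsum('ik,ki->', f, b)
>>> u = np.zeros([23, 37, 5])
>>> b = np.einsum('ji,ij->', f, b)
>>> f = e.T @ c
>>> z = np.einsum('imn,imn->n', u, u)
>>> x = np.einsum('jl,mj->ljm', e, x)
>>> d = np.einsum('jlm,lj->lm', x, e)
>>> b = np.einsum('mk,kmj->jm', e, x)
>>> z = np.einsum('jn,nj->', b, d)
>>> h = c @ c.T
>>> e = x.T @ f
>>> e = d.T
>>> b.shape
(11, 3)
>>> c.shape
(3, 37)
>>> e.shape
(11, 3)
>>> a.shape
()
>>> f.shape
(37, 37)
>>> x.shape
(37, 3, 11)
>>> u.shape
(23, 37, 5)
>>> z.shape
()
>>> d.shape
(3, 11)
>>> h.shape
(3, 3)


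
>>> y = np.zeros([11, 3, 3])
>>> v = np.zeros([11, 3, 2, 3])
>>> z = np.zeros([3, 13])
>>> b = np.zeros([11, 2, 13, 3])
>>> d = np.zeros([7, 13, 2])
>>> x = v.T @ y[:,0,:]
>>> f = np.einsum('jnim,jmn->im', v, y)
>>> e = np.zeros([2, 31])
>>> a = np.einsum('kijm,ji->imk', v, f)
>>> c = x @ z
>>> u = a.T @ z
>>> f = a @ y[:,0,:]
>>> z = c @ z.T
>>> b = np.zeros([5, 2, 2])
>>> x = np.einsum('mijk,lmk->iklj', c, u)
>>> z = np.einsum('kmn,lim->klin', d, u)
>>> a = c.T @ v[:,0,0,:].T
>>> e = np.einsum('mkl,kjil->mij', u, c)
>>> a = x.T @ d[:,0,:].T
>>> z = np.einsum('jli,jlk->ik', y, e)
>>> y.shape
(11, 3, 3)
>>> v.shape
(11, 3, 2, 3)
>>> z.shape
(3, 2)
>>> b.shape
(5, 2, 2)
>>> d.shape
(7, 13, 2)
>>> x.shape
(2, 13, 11, 3)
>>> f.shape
(3, 3, 3)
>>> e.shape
(11, 3, 2)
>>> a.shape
(3, 11, 13, 7)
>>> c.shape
(3, 2, 3, 13)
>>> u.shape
(11, 3, 13)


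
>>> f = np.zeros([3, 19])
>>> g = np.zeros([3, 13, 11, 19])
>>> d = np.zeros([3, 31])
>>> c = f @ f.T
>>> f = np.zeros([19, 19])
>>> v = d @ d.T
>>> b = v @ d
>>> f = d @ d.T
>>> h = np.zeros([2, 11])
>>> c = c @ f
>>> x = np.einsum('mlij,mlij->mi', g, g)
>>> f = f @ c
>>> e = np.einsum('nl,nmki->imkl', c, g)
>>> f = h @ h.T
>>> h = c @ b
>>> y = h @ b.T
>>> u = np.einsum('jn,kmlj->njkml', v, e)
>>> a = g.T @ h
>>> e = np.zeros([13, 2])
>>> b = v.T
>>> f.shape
(2, 2)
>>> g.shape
(3, 13, 11, 19)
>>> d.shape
(3, 31)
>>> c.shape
(3, 3)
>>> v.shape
(3, 3)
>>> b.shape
(3, 3)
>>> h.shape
(3, 31)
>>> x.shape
(3, 11)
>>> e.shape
(13, 2)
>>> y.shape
(3, 3)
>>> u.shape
(3, 3, 19, 13, 11)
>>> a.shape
(19, 11, 13, 31)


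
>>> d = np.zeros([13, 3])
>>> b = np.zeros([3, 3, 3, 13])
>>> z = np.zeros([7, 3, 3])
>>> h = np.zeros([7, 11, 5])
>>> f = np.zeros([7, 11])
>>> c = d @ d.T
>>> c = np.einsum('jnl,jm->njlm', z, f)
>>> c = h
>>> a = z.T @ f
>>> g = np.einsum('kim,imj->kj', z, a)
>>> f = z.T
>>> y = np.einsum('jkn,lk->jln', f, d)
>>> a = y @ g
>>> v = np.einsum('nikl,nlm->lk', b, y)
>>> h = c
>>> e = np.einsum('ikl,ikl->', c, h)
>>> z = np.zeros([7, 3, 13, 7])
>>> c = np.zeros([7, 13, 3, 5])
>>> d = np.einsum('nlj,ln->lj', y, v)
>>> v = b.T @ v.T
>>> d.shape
(13, 7)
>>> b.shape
(3, 3, 3, 13)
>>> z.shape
(7, 3, 13, 7)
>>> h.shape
(7, 11, 5)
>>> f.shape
(3, 3, 7)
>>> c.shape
(7, 13, 3, 5)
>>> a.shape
(3, 13, 11)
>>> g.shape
(7, 11)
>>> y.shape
(3, 13, 7)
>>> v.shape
(13, 3, 3, 13)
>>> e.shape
()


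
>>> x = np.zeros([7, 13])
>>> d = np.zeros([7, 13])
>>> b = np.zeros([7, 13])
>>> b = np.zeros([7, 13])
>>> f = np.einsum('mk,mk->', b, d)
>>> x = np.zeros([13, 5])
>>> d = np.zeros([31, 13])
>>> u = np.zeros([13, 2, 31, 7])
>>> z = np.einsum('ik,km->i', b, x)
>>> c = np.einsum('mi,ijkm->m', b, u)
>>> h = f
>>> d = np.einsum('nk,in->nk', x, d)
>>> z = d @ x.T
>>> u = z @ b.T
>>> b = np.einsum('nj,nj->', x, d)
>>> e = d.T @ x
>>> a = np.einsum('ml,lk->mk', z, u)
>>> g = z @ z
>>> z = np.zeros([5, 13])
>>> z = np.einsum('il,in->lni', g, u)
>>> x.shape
(13, 5)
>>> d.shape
(13, 5)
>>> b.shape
()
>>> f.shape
()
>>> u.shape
(13, 7)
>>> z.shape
(13, 7, 13)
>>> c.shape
(7,)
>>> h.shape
()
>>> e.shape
(5, 5)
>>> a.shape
(13, 7)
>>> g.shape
(13, 13)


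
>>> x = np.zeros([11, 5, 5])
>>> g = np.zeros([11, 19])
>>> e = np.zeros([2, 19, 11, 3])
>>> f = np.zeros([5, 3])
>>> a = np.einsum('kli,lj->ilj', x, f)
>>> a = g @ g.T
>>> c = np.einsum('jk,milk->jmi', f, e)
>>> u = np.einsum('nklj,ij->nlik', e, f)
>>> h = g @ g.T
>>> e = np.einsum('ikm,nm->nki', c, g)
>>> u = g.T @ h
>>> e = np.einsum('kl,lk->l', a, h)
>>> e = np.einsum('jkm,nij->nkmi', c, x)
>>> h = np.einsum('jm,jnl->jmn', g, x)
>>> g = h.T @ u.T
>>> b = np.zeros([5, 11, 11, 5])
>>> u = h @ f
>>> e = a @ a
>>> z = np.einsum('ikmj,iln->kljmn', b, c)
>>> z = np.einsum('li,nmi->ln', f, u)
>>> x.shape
(11, 5, 5)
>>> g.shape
(5, 19, 19)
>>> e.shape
(11, 11)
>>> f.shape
(5, 3)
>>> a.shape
(11, 11)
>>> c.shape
(5, 2, 19)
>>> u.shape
(11, 19, 3)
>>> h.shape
(11, 19, 5)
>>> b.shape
(5, 11, 11, 5)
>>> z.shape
(5, 11)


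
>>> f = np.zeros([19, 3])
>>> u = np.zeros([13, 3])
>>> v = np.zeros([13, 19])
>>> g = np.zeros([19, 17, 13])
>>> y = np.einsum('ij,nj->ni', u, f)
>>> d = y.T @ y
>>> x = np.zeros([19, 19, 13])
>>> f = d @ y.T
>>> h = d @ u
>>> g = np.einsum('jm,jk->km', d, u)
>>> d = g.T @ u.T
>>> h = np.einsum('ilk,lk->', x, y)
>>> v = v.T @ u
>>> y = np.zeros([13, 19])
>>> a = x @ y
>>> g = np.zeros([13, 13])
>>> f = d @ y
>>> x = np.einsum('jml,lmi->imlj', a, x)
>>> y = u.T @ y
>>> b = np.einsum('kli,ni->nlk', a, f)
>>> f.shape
(13, 19)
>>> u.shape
(13, 3)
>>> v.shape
(19, 3)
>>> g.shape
(13, 13)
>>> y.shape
(3, 19)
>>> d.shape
(13, 13)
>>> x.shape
(13, 19, 19, 19)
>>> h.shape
()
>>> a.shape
(19, 19, 19)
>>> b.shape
(13, 19, 19)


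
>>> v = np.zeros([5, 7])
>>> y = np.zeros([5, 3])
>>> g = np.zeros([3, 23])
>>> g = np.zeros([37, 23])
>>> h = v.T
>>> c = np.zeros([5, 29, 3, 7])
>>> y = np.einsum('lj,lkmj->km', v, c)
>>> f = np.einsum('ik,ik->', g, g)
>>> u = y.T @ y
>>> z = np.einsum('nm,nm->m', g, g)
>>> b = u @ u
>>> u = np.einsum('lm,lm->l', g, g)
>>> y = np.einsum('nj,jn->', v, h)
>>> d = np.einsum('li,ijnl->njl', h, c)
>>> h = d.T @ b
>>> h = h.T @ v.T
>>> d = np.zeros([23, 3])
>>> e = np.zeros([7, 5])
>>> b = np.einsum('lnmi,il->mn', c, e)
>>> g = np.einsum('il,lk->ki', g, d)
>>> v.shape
(5, 7)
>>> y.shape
()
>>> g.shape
(3, 37)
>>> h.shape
(3, 29, 5)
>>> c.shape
(5, 29, 3, 7)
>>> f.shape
()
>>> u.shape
(37,)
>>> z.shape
(23,)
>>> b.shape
(3, 29)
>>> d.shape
(23, 3)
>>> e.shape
(7, 5)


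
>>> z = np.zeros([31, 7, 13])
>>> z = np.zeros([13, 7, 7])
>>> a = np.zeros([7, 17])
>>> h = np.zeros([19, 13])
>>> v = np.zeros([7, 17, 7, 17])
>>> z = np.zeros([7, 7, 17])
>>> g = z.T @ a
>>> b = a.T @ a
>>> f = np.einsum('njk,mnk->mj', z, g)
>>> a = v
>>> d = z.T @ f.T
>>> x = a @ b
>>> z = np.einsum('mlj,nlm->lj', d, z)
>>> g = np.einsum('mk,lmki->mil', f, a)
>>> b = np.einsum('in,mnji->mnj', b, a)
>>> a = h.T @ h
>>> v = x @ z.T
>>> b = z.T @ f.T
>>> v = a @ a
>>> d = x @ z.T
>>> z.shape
(7, 17)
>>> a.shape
(13, 13)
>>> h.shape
(19, 13)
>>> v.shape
(13, 13)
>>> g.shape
(17, 17, 7)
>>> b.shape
(17, 17)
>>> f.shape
(17, 7)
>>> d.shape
(7, 17, 7, 7)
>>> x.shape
(7, 17, 7, 17)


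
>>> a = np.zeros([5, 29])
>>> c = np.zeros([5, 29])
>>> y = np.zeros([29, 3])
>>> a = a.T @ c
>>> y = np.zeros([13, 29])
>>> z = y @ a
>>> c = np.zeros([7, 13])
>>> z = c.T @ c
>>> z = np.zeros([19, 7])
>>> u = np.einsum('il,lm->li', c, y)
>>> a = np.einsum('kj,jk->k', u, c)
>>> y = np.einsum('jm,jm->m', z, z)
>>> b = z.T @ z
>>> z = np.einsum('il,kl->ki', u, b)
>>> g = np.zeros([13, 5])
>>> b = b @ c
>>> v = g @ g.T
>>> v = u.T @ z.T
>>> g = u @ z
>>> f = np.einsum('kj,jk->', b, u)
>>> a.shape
(13,)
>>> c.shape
(7, 13)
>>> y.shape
(7,)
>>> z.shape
(7, 13)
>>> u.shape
(13, 7)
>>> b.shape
(7, 13)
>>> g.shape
(13, 13)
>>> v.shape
(7, 7)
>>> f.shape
()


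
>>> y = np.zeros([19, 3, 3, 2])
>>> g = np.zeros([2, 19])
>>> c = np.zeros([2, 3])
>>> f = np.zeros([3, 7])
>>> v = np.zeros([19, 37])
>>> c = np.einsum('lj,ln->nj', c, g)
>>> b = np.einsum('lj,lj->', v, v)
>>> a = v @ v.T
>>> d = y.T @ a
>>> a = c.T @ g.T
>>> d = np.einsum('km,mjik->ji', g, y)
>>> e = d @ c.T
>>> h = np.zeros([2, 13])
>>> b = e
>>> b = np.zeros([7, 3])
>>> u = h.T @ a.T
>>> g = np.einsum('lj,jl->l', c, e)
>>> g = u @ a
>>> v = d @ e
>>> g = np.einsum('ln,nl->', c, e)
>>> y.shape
(19, 3, 3, 2)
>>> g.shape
()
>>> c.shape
(19, 3)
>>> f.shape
(3, 7)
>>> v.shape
(3, 19)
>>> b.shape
(7, 3)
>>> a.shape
(3, 2)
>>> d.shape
(3, 3)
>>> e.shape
(3, 19)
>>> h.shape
(2, 13)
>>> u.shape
(13, 3)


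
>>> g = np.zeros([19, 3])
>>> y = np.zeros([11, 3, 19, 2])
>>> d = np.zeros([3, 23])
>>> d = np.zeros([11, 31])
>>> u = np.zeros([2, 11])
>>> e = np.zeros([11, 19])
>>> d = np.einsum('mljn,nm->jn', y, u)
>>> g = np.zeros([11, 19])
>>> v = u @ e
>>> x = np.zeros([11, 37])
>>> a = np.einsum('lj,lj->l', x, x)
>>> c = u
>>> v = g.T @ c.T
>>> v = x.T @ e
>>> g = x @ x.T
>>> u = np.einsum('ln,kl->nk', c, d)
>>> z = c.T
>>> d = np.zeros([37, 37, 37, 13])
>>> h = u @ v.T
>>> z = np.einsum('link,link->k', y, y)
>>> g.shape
(11, 11)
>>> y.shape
(11, 3, 19, 2)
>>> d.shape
(37, 37, 37, 13)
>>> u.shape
(11, 19)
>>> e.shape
(11, 19)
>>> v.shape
(37, 19)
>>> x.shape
(11, 37)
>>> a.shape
(11,)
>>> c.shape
(2, 11)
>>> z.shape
(2,)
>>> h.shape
(11, 37)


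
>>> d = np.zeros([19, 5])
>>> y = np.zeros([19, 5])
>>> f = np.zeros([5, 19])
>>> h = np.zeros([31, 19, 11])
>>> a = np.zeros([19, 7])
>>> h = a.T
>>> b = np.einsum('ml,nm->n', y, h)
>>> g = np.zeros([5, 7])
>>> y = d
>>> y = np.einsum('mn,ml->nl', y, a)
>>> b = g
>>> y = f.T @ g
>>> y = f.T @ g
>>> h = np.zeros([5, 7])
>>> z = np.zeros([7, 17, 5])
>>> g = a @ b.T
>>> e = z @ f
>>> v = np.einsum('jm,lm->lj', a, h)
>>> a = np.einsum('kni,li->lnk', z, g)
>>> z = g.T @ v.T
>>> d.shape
(19, 5)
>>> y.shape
(19, 7)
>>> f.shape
(5, 19)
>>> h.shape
(5, 7)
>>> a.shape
(19, 17, 7)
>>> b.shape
(5, 7)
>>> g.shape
(19, 5)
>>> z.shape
(5, 5)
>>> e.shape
(7, 17, 19)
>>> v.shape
(5, 19)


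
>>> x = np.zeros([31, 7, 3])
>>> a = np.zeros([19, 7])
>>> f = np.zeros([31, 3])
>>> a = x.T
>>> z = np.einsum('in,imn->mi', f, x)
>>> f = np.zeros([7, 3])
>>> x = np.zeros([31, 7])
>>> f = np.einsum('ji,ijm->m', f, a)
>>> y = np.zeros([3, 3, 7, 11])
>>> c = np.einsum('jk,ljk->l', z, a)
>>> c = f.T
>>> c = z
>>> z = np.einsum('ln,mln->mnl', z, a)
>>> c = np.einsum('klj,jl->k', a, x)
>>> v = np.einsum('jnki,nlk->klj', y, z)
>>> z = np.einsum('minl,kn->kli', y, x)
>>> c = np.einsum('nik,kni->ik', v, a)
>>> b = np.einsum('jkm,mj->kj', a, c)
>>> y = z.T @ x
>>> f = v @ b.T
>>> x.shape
(31, 7)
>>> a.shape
(3, 7, 31)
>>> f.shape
(7, 31, 7)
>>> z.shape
(31, 11, 3)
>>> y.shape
(3, 11, 7)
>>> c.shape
(31, 3)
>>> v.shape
(7, 31, 3)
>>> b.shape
(7, 3)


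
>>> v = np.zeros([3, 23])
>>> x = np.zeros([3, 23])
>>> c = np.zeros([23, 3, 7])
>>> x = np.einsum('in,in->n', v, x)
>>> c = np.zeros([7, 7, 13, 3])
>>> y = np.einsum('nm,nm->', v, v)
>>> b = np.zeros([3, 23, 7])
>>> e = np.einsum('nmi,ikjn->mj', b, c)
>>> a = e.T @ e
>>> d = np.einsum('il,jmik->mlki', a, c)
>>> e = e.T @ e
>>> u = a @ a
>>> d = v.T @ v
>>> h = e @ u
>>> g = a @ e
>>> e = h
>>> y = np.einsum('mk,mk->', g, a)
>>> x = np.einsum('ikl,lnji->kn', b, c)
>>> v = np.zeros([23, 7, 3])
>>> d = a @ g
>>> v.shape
(23, 7, 3)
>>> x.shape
(23, 7)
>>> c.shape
(7, 7, 13, 3)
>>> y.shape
()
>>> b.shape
(3, 23, 7)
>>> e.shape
(13, 13)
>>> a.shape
(13, 13)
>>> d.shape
(13, 13)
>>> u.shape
(13, 13)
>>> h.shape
(13, 13)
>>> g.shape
(13, 13)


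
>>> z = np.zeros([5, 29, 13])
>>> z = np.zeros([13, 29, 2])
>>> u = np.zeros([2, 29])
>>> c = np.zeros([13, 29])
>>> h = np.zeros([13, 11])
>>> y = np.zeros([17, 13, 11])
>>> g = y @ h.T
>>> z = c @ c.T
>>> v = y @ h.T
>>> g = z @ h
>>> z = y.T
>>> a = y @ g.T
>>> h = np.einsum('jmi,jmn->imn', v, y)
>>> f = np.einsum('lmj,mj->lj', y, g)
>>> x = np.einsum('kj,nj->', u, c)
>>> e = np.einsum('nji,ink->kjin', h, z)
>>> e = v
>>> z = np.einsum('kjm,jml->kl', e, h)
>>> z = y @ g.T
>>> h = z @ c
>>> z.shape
(17, 13, 13)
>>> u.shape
(2, 29)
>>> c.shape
(13, 29)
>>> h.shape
(17, 13, 29)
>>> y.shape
(17, 13, 11)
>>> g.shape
(13, 11)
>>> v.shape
(17, 13, 13)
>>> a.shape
(17, 13, 13)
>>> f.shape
(17, 11)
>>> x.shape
()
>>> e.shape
(17, 13, 13)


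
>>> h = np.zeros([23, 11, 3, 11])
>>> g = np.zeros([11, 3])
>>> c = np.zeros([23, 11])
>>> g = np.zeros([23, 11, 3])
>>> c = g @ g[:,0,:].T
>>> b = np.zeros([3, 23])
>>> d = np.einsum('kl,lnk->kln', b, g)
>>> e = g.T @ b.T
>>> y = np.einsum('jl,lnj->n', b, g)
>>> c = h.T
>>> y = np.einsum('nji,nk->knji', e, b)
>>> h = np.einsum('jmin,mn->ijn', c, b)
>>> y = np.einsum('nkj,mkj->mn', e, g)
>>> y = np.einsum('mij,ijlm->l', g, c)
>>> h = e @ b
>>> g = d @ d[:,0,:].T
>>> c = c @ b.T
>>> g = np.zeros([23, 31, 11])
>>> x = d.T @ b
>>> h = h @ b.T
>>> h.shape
(3, 11, 3)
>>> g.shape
(23, 31, 11)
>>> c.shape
(11, 3, 11, 3)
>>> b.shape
(3, 23)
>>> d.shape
(3, 23, 11)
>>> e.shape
(3, 11, 3)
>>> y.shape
(11,)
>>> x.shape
(11, 23, 23)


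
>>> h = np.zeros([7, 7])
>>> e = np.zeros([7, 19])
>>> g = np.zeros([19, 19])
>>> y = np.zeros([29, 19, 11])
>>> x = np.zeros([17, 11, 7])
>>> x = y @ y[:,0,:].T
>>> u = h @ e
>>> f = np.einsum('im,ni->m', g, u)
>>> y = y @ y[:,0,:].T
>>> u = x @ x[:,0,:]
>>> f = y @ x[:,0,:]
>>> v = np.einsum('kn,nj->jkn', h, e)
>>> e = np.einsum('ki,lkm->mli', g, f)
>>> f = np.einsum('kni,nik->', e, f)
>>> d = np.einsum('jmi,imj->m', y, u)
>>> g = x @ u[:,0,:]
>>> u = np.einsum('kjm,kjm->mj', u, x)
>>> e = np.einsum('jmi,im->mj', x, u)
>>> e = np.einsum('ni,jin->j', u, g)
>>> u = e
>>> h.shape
(7, 7)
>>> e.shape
(29,)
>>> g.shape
(29, 19, 29)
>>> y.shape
(29, 19, 29)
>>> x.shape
(29, 19, 29)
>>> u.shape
(29,)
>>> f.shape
()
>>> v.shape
(19, 7, 7)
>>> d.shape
(19,)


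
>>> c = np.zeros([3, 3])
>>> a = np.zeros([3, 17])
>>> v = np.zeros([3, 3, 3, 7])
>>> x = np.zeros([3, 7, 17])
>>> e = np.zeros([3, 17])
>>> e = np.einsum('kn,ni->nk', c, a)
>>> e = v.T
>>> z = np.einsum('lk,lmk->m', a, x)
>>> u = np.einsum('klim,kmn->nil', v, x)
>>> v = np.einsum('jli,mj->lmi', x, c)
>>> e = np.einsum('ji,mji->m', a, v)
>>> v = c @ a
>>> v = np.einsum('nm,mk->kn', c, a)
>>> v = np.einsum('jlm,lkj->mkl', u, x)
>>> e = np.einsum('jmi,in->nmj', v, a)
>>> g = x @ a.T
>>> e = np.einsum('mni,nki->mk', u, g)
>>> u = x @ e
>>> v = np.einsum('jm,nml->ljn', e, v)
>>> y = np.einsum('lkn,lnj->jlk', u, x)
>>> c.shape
(3, 3)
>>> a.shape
(3, 17)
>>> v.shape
(3, 17, 3)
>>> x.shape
(3, 7, 17)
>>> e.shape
(17, 7)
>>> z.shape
(7,)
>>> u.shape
(3, 7, 7)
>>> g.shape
(3, 7, 3)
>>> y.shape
(17, 3, 7)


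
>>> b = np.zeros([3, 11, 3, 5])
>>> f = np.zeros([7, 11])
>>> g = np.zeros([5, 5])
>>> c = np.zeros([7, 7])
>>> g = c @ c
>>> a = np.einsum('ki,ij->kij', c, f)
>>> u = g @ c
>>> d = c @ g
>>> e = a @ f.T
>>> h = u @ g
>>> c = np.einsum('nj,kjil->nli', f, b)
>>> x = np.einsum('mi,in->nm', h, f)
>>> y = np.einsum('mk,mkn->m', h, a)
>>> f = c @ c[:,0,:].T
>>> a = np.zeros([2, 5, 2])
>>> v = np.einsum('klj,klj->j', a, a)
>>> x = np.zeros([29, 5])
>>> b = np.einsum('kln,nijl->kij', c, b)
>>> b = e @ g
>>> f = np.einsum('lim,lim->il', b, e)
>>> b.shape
(7, 7, 7)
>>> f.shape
(7, 7)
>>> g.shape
(7, 7)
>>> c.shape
(7, 5, 3)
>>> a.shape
(2, 5, 2)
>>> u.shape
(7, 7)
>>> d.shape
(7, 7)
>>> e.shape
(7, 7, 7)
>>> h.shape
(7, 7)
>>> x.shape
(29, 5)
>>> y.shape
(7,)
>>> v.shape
(2,)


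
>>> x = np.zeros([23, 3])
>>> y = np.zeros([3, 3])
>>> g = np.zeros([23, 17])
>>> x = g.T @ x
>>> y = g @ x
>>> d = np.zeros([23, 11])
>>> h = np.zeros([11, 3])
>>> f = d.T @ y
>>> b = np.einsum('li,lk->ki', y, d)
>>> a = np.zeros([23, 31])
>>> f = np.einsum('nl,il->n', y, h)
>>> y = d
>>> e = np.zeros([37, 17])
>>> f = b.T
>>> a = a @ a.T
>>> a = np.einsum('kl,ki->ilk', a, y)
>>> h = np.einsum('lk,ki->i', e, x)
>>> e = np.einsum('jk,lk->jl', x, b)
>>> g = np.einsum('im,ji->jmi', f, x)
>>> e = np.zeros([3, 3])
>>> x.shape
(17, 3)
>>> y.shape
(23, 11)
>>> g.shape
(17, 11, 3)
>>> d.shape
(23, 11)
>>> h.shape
(3,)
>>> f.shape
(3, 11)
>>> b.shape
(11, 3)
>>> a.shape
(11, 23, 23)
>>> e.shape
(3, 3)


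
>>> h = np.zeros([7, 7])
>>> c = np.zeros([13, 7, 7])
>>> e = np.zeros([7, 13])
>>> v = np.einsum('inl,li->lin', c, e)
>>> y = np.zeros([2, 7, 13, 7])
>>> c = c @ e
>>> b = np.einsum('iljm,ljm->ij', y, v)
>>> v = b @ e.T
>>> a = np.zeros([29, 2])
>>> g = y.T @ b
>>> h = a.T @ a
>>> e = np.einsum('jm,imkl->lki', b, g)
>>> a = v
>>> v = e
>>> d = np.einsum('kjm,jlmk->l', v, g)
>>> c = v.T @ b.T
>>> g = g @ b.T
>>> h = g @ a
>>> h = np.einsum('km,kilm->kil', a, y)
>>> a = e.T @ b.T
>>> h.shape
(2, 7, 13)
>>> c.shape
(7, 7, 2)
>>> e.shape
(13, 7, 7)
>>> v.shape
(13, 7, 7)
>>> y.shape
(2, 7, 13, 7)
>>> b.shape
(2, 13)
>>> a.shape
(7, 7, 2)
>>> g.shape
(7, 13, 7, 2)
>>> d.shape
(13,)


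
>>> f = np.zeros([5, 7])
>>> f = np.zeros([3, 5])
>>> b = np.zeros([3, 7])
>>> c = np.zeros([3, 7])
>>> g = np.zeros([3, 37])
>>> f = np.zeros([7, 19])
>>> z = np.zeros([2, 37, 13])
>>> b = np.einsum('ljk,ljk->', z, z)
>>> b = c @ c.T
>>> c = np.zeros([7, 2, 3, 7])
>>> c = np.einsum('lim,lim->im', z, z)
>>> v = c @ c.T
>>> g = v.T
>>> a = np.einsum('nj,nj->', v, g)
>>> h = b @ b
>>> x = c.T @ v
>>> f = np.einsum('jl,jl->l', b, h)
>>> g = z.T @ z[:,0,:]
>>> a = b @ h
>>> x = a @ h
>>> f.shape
(3,)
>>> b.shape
(3, 3)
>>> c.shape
(37, 13)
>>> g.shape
(13, 37, 13)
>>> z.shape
(2, 37, 13)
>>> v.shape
(37, 37)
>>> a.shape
(3, 3)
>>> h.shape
(3, 3)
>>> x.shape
(3, 3)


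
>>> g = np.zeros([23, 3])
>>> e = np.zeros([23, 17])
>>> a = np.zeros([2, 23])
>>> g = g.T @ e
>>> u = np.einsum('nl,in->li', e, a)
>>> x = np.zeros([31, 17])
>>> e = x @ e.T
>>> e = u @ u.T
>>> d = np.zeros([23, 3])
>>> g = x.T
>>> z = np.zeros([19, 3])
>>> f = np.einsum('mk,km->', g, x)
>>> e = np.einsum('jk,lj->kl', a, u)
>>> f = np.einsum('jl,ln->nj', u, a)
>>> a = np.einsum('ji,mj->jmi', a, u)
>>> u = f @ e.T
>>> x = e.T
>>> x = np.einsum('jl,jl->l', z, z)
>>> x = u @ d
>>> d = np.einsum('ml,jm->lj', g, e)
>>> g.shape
(17, 31)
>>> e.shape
(23, 17)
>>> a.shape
(2, 17, 23)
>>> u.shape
(23, 23)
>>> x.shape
(23, 3)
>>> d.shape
(31, 23)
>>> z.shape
(19, 3)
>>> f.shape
(23, 17)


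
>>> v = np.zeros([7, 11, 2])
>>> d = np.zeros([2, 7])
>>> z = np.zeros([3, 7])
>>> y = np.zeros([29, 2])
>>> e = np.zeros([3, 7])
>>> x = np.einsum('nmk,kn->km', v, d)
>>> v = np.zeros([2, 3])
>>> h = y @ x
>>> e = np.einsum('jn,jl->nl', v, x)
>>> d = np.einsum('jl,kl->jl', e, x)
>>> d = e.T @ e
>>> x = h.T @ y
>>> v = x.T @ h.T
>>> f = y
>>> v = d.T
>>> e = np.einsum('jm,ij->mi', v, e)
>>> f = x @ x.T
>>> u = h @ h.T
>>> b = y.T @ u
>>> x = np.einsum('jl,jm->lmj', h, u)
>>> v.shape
(11, 11)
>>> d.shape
(11, 11)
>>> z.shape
(3, 7)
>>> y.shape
(29, 2)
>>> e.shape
(11, 3)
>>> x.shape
(11, 29, 29)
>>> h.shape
(29, 11)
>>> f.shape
(11, 11)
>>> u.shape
(29, 29)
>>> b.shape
(2, 29)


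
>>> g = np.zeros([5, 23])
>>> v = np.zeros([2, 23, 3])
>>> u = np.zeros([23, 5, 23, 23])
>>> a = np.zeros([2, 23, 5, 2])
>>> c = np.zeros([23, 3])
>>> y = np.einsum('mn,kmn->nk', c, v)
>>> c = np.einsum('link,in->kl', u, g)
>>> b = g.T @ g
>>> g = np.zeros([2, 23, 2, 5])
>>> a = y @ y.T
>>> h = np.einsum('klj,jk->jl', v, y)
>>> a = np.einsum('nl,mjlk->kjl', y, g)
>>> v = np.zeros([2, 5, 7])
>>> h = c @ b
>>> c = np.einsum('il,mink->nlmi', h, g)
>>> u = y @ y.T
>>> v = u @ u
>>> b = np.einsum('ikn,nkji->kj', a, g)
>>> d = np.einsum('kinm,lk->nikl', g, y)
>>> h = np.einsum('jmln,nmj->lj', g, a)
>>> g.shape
(2, 23, 2, 5)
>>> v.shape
(3, 3)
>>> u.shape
(3, 3)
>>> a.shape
(5, 23, 2)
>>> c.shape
(2, 23, 2, 23)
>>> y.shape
(3, 2)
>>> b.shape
(23, 2)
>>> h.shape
(2, 2)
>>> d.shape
(2, 23, 2, 3)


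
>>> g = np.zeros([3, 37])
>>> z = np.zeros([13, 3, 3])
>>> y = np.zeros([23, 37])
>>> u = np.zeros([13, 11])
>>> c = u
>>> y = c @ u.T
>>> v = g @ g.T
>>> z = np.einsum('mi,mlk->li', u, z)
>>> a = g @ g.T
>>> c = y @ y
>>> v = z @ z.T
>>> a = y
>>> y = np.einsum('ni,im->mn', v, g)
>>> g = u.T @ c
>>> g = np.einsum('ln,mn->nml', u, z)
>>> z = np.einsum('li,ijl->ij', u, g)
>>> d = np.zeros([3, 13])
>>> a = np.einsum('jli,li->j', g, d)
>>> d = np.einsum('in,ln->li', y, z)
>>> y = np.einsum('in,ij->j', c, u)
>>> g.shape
(11, 3, 13)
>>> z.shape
(11, 3)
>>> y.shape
(11,)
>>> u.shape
(13, 11)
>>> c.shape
(13, 13)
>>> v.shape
(3, 3)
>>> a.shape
(11,)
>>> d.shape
(11, 37)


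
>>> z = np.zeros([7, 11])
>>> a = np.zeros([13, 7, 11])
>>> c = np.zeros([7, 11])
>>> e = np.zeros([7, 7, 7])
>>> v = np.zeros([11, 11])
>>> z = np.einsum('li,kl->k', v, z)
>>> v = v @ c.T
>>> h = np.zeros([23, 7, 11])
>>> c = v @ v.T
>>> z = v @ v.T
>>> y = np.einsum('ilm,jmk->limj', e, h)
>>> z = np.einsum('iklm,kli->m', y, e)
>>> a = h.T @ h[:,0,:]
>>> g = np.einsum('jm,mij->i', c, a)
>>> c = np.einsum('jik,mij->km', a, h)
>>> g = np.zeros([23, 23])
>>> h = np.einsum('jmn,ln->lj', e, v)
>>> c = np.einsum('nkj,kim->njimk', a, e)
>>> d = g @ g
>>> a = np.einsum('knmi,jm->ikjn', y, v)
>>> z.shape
(23,)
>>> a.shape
(23, 7, 11, 7)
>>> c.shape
(11, 11, 7, 7, 7)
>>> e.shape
(7, 7, 7)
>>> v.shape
(11, 7)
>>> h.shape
(11, 7)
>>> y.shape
(7, 7, 7, 23)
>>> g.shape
(23, 23)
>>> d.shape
(23, 23)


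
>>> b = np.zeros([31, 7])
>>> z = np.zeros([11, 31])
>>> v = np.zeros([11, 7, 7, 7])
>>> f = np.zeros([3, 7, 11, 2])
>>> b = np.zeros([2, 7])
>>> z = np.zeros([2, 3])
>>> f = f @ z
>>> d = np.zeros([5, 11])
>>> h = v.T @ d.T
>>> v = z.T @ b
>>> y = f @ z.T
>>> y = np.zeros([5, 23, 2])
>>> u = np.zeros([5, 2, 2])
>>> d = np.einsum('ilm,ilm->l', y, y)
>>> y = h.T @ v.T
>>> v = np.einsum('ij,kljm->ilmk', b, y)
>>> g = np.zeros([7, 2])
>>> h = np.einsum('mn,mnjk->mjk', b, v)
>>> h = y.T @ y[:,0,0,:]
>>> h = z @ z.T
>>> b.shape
(2, 7)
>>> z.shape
(2, 3)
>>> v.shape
(2, 7, 3, 5)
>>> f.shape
(3, 7, 11, 3)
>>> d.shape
(23,)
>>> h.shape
(2, 2)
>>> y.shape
(5, 7, 7, 3)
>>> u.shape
(5, 2, 2)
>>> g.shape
(7, 2)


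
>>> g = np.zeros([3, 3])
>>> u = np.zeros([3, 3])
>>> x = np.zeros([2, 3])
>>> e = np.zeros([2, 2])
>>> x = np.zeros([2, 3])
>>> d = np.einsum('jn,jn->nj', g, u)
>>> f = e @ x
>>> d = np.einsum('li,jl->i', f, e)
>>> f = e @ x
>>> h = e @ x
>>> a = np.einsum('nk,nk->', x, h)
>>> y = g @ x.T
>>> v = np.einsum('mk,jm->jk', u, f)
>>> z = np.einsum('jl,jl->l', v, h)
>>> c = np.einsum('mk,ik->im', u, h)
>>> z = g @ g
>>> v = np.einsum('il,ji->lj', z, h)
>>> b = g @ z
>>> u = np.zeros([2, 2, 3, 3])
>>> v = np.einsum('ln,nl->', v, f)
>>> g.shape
(3, 3)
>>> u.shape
(2, 2, 3, 3)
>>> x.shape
(2, 3)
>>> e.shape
(2, 2)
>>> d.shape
(3,)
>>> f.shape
(2, 3)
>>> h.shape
(2, 3)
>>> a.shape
()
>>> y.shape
(3, 2)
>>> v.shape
()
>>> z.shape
(3, 3)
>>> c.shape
(2, 3)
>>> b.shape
(3, 3)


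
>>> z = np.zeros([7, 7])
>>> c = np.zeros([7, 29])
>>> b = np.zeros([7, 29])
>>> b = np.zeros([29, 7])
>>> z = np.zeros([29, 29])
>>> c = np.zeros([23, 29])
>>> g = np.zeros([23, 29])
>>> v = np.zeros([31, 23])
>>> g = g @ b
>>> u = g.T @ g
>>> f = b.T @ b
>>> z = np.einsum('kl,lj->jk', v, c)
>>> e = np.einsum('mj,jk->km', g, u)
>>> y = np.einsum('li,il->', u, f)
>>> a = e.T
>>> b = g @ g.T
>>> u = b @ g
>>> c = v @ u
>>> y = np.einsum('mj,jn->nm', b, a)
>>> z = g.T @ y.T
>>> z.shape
(7, 7)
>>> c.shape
(31, 7)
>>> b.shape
(23, 23)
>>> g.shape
(23, 7)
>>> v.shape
(31, 23)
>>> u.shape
(23, 7)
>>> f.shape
(7, 7)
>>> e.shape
(7, 23)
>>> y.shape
(7, 23)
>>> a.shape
(23, 7)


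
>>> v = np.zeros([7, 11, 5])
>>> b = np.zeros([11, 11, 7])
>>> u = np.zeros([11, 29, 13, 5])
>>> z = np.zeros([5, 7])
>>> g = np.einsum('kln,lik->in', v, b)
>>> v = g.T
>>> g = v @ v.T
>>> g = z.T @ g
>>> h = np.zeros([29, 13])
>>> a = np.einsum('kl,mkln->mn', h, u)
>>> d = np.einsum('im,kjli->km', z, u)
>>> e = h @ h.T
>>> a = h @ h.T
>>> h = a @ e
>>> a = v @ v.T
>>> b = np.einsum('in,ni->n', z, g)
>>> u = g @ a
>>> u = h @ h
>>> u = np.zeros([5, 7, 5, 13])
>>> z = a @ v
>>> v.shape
(5, 11)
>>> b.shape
(7,)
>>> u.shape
(5, 7, 5, 13)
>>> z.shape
(5, 11)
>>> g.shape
(7, 5)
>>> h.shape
(29, 29)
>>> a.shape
(5, 5)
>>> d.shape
(11, 7)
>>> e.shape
(29, 29)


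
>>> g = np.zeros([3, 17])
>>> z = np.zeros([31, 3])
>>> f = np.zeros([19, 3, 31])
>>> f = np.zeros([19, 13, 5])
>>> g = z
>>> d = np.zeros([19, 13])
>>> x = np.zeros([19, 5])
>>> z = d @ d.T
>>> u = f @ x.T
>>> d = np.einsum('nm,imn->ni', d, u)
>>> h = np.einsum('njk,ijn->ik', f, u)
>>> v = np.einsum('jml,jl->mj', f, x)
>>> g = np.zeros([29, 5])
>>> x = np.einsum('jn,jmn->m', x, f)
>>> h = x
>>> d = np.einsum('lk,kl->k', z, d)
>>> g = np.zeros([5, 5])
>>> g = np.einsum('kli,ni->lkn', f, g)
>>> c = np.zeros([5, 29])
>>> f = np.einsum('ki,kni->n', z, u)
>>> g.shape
(13, 19, 5)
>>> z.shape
(19, 19)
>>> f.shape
(13,)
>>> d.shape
(19,)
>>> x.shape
(13,)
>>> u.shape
(19, 13, 19)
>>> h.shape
(13,)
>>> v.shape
(13, 19)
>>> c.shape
(5, 29)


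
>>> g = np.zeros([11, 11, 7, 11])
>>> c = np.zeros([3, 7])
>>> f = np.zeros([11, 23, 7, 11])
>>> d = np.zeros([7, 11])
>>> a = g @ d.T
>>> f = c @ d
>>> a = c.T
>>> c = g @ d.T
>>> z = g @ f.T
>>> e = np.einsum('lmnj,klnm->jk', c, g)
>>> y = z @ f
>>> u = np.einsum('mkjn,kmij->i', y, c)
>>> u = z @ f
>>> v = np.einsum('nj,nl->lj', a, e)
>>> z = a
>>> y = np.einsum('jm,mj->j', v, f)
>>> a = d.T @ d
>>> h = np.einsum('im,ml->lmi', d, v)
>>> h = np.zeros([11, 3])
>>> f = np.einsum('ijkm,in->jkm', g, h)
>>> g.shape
(11, 11, 7, 11)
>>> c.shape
(11, 11, 7, 7)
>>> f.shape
(11, 7, 11)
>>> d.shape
(7, 11)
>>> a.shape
(11, 11)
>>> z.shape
(7, 3)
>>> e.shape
(7, 11)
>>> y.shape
(11,)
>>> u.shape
(11, 11, 7, 11)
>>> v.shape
(11, 3)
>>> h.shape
(11, 3)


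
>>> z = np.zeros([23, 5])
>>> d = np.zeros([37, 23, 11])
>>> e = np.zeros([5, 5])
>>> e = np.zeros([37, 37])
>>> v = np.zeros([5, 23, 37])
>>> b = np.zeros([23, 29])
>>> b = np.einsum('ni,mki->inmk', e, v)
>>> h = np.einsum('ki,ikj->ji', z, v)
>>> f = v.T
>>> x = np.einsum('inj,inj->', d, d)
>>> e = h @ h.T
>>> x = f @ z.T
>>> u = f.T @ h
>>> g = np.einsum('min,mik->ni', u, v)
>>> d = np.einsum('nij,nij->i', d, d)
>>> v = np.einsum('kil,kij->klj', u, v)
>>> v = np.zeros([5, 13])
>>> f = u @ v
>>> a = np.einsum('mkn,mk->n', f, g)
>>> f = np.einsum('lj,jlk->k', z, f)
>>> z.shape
(23, 5)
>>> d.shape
(23,)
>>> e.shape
(37, 37)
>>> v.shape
(5, 13)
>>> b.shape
(37, 37, 5, 23)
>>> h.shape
(37, 5)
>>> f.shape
(13,)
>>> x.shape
(37, 23, 23)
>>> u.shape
(5, 23, 5)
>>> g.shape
(5, 23)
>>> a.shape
(13,)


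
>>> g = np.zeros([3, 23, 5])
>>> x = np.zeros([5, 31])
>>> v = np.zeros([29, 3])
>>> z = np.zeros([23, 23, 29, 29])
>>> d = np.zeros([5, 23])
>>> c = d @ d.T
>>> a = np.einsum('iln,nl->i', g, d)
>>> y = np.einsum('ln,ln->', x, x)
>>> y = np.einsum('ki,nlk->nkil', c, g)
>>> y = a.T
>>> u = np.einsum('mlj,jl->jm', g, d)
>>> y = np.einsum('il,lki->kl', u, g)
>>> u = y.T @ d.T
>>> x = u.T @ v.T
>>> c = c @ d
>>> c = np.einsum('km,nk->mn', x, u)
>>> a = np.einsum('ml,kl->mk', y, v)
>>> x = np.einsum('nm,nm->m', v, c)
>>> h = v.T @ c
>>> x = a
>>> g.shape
(3, 23, 5)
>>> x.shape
(23, 29)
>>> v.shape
(29, 3)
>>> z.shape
(23, 23, 29, 29)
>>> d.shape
(5, 23)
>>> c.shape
(29, 3)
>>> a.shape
(23, 29)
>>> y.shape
(23, 3)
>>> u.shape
(3, 5)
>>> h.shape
(3, 3)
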